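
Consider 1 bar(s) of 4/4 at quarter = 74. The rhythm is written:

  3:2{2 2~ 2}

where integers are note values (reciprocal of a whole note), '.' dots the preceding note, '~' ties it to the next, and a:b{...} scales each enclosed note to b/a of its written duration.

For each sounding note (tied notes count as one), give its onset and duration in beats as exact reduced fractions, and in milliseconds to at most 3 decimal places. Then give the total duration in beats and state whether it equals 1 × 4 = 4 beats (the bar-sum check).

1) 0.0ms=0b +1081.081ms=4/3b
2) 1081.081ms=4/3b +2162.162ms=8/3b
Σ=4b of 4 (74bpm 4/4) — PASS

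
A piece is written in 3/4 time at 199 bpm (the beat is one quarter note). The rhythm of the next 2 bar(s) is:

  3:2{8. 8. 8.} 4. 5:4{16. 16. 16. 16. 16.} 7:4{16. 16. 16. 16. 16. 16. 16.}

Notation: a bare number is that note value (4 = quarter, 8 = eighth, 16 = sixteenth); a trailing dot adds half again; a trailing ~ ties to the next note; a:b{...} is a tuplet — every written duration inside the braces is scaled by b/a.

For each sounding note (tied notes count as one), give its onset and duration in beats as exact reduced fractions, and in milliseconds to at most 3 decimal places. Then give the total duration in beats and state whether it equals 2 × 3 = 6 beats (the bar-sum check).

1) 0.0ms=0b +150.754ms=1/2b
2) 150.754ms=1/2b +150.754ms=1/2b
3) 301.508ms=1b +150.754ms=1/2b
4) 452.261ms=3/2b +452.261ms=3/2b
5) 904.523ms=3b +90.452ms=3/10b
6) 994.975ms=33/10b +90.452ms=3/10b
7) 1085.427ms=18/5b +90.452ms=3/10b
8) 1175.879ms=39/10b +90.452ms=3/10b
9) 1266.332ms=21/5b +90.452ms=3/10b
10) 1356.784ms=9/2b +64.609ms=3/14b
11) 1421.393ms=33/7b +64.609ms=3/14b
12) 1486.001ms=69/14b +64.609ms=3/14b
13) 1550.61ms=36/7b +64.609ms=3/14b
14) 1615.219ms=75/14b +64.609ms=3/14b
15) 1679.828ms=39/7b +64.609ms=3/14b
16) 1744.436ms=81/14b +64.609ms=3/14b
Σ=6b of 6 (199bpm 3/4) — PASS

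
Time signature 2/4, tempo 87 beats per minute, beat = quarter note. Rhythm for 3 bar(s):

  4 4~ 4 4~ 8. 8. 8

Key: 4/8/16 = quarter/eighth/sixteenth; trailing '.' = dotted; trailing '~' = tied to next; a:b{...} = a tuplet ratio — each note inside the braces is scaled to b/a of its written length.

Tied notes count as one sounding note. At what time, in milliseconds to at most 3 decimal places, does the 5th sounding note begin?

1. 0.0ms @ 0 + 689.655ms (1)
2. 689.655ms @ 1 + 1379.31ms (2)
3. 2068.966ms @ 3 + 1206.897ms (7/4)
4. 3275.862ms @ 19/4 + 517.241ms (3/4)
5. 3793.103ms @ 11/2 + 344.828ms (1/2)

note 5 onset = 11/2b = 3793.103ms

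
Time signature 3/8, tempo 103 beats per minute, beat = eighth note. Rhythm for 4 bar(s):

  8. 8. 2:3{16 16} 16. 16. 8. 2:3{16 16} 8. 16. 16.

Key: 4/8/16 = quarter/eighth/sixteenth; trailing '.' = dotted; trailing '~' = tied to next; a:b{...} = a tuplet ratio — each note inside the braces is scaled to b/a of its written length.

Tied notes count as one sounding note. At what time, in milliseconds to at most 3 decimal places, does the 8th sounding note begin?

1. 0.0ms @ 0 + 873.786ms (3/2)
2. 873.786ms @ 3/2 + 873.786ms (3/2)
3. 1747.573ms @ 3 + 436.893ms (3/4)
4. 2184.466ms @ 15/4 + 436.893ms (3/4)
5. 2621.359ms @ 9/2 + 436.893ms (3/4)
6. 3058.252ms @ 21/4 + 436.893ms (3/4)
7. 3495.146ms @ 6 + 873.786ms (3/2)
8. 4368.932ms @ 15/2 + 436.893ms (3/4)
9. 4805.825ms @ 33/4 + 436.893ms (3/4)
10. 5242.718ms @ 9 + 873.786ms (3/2)
11. 6116.505ms @ 21/2 + 436.893ms (3/4)
12. 6553.398ms @ 45/4 + 436.893ms (3/4)

note 8 onset = 15/2b = 4368.932ms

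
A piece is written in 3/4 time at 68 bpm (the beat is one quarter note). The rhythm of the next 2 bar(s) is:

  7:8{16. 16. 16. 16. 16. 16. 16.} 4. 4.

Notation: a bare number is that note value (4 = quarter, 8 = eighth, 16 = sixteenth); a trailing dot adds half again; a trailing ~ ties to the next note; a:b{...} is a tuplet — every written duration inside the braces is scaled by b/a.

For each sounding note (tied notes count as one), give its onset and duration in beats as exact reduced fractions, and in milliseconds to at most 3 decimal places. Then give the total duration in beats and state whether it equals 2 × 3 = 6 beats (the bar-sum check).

1) 0.0ms=0b +378.151ms=3/7b
2) 378.151ms=3/7b +378.151ms=3/7b
3) 756.303ms=6/7b +378.151ms=3/7b
4) 1134.454ms=9/7b +378.151ms=3/7b
5) 1512.605ms=12/7b +378.151ms=3/7b
6) 1890.756ms=15/7b +378.151ms=3/7b
7) 2268.908ms=18/7b +378.151ms=3/7b
8) 2647.059ms=3b +1323.529ms=3/2b
9) 3970.588ms=9/2b +1323.529ms=3/2b
Σ=6b of 6 (68bpm 3/4) — PASS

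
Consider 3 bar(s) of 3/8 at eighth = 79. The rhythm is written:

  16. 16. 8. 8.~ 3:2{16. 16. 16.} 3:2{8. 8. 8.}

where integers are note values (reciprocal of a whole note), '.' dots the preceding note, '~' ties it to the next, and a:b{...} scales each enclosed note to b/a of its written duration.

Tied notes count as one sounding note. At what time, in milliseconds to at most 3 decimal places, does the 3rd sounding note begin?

1. 0.0ms @ 0 + 569.62ms (3/4)
2. 569.62ms @ 3/4 + 569.62ms (3/4)
3. 1139.241ms @ 3/2 + 1139.241ms (3/2)
4. 2278.481ms @ 3 + 1518.987ms (2)
5. 3797.468ms @ 5 + 379.747ms (1/2)
6. 4177.215ms @ 11/2 + 379.747ms (1/2)
7. 4556.962ms @ 6 + 759.494ms (1)
8. 5316.456ms @ 7 + 759.494ms (1)
9. 6075.949ms @ 8 + 759.494ms (1)

note 3 onset = 3/2b = 1139.241ms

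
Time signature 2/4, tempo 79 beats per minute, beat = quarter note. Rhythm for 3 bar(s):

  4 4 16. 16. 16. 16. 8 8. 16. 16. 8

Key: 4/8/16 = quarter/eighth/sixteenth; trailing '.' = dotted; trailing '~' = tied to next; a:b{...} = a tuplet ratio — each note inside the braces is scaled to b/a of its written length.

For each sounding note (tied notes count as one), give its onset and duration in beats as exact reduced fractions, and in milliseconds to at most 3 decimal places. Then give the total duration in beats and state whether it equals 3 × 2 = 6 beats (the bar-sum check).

1) 0.0ms=0b +759.494ms=1b
2) 759.494ms=1b +759.494ms=1b
3) 1518.987ms=2b +284.81ms=3/8b
4) 1803.797ms=19/8b +284.81ms=3/8b
5) 2088.608ms=11/4b +284.81ms=3/8b
6) 2373.418ms=25/8b +284.81ms=3/8b
7) 2658.228ms=7/2b +379.747ms=1/2b
8) 3037.975ms=4b +569.62ms=3/4b
9) 3607.595ms=19/4b +284.81ms=3/8b
10) 3892.405ms=41/8b +284.81ms=3/8b
11) 4177.215ms=11/2b +379.747ms=1/2b
Σ=6b of 6 (79bpm 2/4) — PASS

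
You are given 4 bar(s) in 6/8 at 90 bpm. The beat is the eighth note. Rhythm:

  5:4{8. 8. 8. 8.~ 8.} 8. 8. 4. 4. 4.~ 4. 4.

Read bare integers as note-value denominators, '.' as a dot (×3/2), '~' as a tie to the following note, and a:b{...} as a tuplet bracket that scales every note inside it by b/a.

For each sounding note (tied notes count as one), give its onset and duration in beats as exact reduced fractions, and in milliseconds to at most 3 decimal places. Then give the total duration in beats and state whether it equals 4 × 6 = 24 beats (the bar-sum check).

1) 0.0ms=0b +800.0ms=6/5b
2) 800.0ms=6/5b +800.0ms=6/5b
3) 1600.0ms=12/5b +800.0ms=6/5b
4) 2400.0ms=18/5b +1600.0ms=12/5b
5) 4000.0ms=6b +1000.0ms=3/2b
6) 5000.0ms=15/2b +1000.0ms=3/2b
7) 6000.0ms=9b +2000.0ms=3b
8) 8000.0ms=12b +2000.0ms=3b
9) 10000.0ms=15b +4000.0ms=6b
10) 14000.0ms=21b +2000.0ms=3b
Σ=24b of 24 (90bpm 6/8) — PASS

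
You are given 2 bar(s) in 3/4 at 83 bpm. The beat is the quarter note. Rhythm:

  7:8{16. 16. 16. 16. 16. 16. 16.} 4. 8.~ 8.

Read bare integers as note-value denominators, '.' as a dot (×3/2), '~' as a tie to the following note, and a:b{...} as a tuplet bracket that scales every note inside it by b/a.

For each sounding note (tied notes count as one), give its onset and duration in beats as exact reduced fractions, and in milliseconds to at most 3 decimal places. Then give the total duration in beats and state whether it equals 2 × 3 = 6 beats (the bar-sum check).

1) 0.0ms=0b +309.811ms=3/7b
2) 309.811ms=3/7b +309.811ms=3/7b
3) 619.621ms=6/7b +309.811ms=3/7b
4) 929.432ms=9/7b +309.811ms=3/7b
5) 1239.243ms=12/7b +309.811ms=3/7b
6) 1549.053ms=15/7b +309.811ms=3/7b
7) 1858.864ms=18/7b +309.811ms=3/7b
8) 2168.675ms=3b +1084.337ms=3/2b
9) 3253.012ms=9/2b +1084.337ms=3/2b
Σ=6b of 6 (83bpm 3/4) — PASS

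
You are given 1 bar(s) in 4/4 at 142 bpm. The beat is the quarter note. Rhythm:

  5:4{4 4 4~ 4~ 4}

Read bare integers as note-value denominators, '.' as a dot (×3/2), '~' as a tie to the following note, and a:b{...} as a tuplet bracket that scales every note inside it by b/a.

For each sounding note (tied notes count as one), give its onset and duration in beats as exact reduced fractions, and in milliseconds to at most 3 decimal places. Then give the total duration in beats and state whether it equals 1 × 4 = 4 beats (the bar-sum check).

1) 0.0ms=0b +338.028ms=4/5b
2) 338.028ms=4/5b +338.028ms=4/5b
3) 676.056ms=8/5b +1014.085ms=12/5b
Σ=4b of 4 (142bpm 4/4) — PASS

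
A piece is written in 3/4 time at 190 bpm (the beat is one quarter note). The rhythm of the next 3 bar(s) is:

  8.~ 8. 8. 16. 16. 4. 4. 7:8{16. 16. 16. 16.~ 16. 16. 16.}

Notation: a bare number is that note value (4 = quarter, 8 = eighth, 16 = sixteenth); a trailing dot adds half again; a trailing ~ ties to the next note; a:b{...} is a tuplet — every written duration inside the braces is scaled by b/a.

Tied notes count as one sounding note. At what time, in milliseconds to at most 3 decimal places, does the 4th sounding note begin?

1. 0.0ms @ 0 + 473.684ms (3/2)
2. 473.684ms @ 3/2 + 236.842ms (3/4)
3. 710.526ms @ 9/4 + 118.421ms (3/8)
4. 828.947ms @ 21/8 + 118.421ms (3/8)
5. 947.368ms @ 3 + 473.684ms (3/2)
6. 1421.053ms @ 9/2 + 473.684ms (3/2)
7. 1894.737ms @ 6 + 135.338ms (3/7)
8. 2030.075ms @ 45/7 + 135.338ms (3/7)
9. 2165.414ms @ 48/7 + 135.338ms (3/7)
10. 2300.752ms @ 51/7 + 270.677ms (6/7)
11. 2571.429ms @ 57/7 + 135.338ms (3/7)
12. 2706.767ms @ 60/7 + 135.338ms (3/7)

note 4 onset = 21/8b = 828.947ms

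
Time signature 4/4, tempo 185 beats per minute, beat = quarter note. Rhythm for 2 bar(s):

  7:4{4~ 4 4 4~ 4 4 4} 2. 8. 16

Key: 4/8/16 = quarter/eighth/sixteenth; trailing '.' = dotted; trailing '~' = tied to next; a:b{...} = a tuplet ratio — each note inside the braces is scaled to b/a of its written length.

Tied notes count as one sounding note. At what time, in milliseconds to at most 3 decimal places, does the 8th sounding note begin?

note 8 onset = 31/4b = 2513.514ms

1. 0.0ms @ 0 + 370.656ms (8/7)
2. 370.656ms @ 8/7 + 185.328ms (4/7)
3. 555.985ms @ 12/7 + 370.656ms (8/7)
4. 926.641ms @ 20/7 + 185.328ms (4/7)
5. 1111.969ms @ 24/7 + 185.328ms (4/7)
6. 1297.297ms @ 4 + 972.973ms (3)
7. 2270.27ms @ 7 + 243.243ms (3/4)
8. 2513.514ms @ 31/4 + 81.081ms (1/4)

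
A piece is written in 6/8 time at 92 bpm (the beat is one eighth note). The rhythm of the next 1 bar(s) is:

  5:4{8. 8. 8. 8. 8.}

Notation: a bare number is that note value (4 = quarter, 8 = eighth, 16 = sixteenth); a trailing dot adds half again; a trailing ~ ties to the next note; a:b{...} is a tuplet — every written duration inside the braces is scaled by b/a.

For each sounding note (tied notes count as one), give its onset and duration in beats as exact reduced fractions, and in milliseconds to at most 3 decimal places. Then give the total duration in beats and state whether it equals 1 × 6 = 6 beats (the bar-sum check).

1) 0.0ms=0b +782.609ms=6/5b
2) 782.609ms=6/5b +782.609ms=6/5b
3) 1565.217ms=12/5b +782.609ms=6/5b
4) 2347.826ms=18/5b +782.609ms=6/5b
5) 3130.435ms=24/5b +782.609ms=6/5b
Σ=6b of 6 (92bpm 6/8) — PASS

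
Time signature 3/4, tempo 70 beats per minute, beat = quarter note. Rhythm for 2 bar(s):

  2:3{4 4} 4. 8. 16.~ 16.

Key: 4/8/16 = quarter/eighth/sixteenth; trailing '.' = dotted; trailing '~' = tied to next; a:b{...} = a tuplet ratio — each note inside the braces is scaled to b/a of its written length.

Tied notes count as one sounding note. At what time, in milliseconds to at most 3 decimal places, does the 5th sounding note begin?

1. 0.0ms @ 0 + 1285.714ms (3/2)
2. 1285.714ms @ 3/2 + 1285.714ms (3/2)
3. 2571.429ms @ 3 + 1285.714ms (3/2)
4. 3857.143ms @ 9/2 + 642.857ms (3/4)
5. 4500.0ms @ 21/4 + 642.857ms (3/4)

note 5 onset = 21/4b = 4500.0ms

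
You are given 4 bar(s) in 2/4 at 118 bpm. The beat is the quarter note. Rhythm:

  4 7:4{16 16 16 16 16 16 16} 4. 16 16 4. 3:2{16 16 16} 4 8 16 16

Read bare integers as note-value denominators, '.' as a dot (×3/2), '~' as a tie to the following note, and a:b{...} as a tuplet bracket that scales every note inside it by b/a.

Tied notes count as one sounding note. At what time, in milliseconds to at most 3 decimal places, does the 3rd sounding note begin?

note 3 onset = 8/7b = 581.114ms

1. 0.0ms @ 0 + 508.475ms (1)
2. 508.475ms @ 1 + 72.639ms (1/7)
3. 581.114ms @ 8/7 + 72.639ms (1/7)
4. 653.753ms @ 9/7 + 72.639ms (1/7)
5. 726.392ms @ 10/7 + 72.639ms (1/7)
6. 799.031ms @ 11/7 + 72.639ms (1/7)
7. 871.671ms @ 12/7 + 72.639ms (1/7)
8. 944.31ms @ 13/7 + 72.639ms (1/7)
9. 1016.949ms @ 2 + 762.712ms (3/2)
10. 1779.661ms @ 7/2 + 127.119ms (1/4)
11. 1906.78ms @ 15/4 + 127.119ms (1/4)
12. 2033.898ms @ 4 + 762.712ms (3/2)
13. 2796.61ms @ 11/2 + 84.746ms (1/6)
14. 2881.356ms @ 17/3 + 84.746ms (1/6)
15. 2966.102ms @ 35/6 + 84.746ms (1/6)
16. 3050.847ms @ 6 + 508.475ms (1)
17. 3559.322ms @ 7 + 254.237ms (1/2)
18. 3813.559ms @ 15/2 + 127.119ms (1/4)
19. 3940.678ms @ 31/4 + 127.119ms (1/4)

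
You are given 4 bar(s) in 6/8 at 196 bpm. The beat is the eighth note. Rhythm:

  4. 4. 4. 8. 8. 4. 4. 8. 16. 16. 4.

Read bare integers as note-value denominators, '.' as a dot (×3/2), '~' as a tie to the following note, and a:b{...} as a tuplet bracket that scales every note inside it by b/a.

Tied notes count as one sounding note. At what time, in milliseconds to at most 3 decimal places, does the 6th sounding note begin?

1. 0.0ms @ 0 + 918.367ms (3)
2. 918.367ms @ 3 + 918.367ms (3)
3. 1836.735ms @ 6 + 918.367ms (3)
4. 2755.102ms @ 9 + 459.184ms (3/2)
5. 3214.286ms @ 21/2 + 459.184ms (3/2)
6. 3673.469ms @ 12 + 918.367ms (3)
7. 4591.837ms @ 15 + 918.367ms (3)
8. 5510.204ms @ 18 + 459.184ms (3/2)
9. 5969.388ms @ 39/2 + 229.592ms (3/4)
10. 6198.98ms @ 81/4 + 229.592ms (3/4)
11. 6428.571ms @ 21 + 918.367ms (3)

note 6 onset = 12b = 3673.469ms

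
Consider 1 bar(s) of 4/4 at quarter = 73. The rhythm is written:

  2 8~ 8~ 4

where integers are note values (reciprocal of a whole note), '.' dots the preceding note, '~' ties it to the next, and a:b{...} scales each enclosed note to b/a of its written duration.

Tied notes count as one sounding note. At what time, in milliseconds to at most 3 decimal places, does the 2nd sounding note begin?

1. 0.0ms @ 0 + 1643.836ms (2)
2. 1643.836ms @ 2 + 1643.836ms (2)

note 2 onset = 2b = 1643.836ms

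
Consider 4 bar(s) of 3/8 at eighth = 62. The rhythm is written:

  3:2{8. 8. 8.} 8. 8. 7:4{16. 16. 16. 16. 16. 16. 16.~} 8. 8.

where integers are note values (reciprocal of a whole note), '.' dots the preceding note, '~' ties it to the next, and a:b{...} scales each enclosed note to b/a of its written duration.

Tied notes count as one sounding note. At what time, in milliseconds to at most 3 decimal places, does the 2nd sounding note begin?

1. 0.0ms @ 0 + 967.742ms (1)
2. 967.742ms @ 1 + 967.742ms (1)
3. 1935.484ms @ 2 + 967.742ms (1)
4. 2903.226ms @ 3 + 1451.613ms (3/2)
5. 4354.839ms @ 9/2 + 1451.613ms (3/2)
6. 5806.452ms @ 6 + 414.747ms (3/7)
7. 6221.198ms @ 45/7 + 414.747ms (3/7)
8. 6635.945ms @ 48/7 + 414.747ms (3/7)
9. 7050.691ms @ 51/7 + 414.747ms (3/7)
10. 7465.438ms @ 54/7 + 414.747ms (3/7)
11. 7880.184ms @ 57/7 + 414.747ms (3/7)
12. 8294.931ms @ 60/7 + 1866.359ms (27/14)
13. 10161.29ms @ 21/2 + 1451.613ms (3/2)

note 2 onset = 1b = 967.742ms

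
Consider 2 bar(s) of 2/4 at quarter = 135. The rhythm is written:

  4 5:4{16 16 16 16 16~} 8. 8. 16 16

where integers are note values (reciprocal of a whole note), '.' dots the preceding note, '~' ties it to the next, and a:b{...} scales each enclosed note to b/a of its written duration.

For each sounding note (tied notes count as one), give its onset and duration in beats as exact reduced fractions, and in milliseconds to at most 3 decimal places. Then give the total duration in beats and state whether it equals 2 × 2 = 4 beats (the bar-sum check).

1) 0.0ms=0b +444.444ms=1b
2) 444.444ms=1b +88.889ms=1/5b
3) 533.333ms=6/5b +88.889ms=1/5b
4) 622.222ms=7/5b +88.889ms=1/5b
5) 711.111ms=8/5b +88.889ms=1/5b
6) 800.0ms=9/5b +422.222ms=19/20b
7) 1222.222ms=11/4b +333.333ms=3/4b
8) 1555.556ms=7/2b +111.111ms=1/4b
9) 1666.667ms=15/4b +111.111ms=1/4b
Σ=4b of 4 (135bpm 2/4) — PASS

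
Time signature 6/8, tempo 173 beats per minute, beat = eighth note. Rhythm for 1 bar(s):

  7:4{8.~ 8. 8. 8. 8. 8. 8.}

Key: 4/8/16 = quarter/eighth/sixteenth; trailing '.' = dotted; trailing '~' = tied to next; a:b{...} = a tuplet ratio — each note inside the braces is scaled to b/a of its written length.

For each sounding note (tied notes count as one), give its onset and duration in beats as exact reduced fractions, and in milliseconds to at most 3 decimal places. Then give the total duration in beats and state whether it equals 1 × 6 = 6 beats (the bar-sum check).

1) 0.0ms=0b +594.55ms=12/7b
2) 594.55ms=12/7b +297.275ms=6/7b
3) 891.825ms=18/7b +297.275ms=6/7b
4) 1189.1ms=24/7b +297.275ms=6/7b
5) 1486.375ms=30/7b +297.275ms=6/7b
6) 1783.65ms=36/7b +297.275ms=6/7b
Σ=6b of 6 (173bpm 6/8) — PASS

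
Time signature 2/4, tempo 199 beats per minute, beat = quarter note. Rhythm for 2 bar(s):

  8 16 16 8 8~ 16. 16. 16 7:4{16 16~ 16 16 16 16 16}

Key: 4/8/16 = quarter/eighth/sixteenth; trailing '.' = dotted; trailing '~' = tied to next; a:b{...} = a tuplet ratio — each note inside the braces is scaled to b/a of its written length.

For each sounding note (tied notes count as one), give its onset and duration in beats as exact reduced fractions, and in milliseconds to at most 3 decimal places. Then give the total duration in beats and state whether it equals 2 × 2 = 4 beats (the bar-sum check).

1) 0.0ms=0b +150.754ms=1/2b
2) 150.754ms=1/2b +75.377ms=1/4b
3) 226.131ms=3/4b +75.377ms=1/4b
4) 301.508ms=1b +150.754ms=1/2b
5) 452.261ms=3/2b +263.819ms=7/8b
6) 716.08ms=19/8b +113.065ms=3/8b
7) 829.146ms=11/4b +75.377ms=1/4b
8) 904.523ms=3b +43.073ms=1/7b
9) 947.595ms=22/7b +86.145ms=2/7b
10) 1033.74ms=24/7b +43.073ms=1/7b
11) 1076.813ms=25/7b +43.073ms=1/7b
12) 1119.885ms=26/7b +43.073ms=1/7b
13) 1162.958ms=27/7b +43.073ms=1/7b
Σ=4b of 4 (199bpm 2/4) — PASS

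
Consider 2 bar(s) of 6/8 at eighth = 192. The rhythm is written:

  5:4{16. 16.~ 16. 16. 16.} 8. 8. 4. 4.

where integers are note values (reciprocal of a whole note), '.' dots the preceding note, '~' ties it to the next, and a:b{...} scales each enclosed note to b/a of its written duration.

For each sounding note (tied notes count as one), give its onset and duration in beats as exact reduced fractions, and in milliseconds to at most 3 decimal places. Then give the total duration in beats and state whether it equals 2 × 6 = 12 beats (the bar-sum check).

1) 0.0ms=0b +187.5ms=3/5b
2) 187.5ms=3/5b +375.0ms=6/5b
3) 562.5ms=9/5b +187.5ms=3/5b
4) 750.0ms=12/5b +187.5ms=3/5b
5) 937.5ms=3b +468.75ms=3/2b
6) 1406.25ms=9/2b +468.75ms=3/2b
7) 1875.0ms=6b +937.5ms=3b
8) 2812.5ms=9b +937.5ms=3b
Σ=12b of 12 (192bpm 6/8) — PASS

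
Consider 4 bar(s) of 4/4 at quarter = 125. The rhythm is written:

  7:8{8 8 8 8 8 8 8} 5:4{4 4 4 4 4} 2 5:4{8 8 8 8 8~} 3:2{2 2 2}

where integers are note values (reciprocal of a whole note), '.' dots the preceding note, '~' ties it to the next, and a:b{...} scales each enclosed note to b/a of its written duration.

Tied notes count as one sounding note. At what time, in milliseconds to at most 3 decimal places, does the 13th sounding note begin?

1. 0.0ms @ 0 + 274.286ms (4/7)
2. 274.286ms @ 4/7 + 274.286ms (4/7)
3. 548.571ms @ 8/7 + 274.286ms (4/7)
4. 822.857ms @ 12/7 + 274.286ms (4/7)
5. 1097.143ms @ 16/7 + 274.286ms (4/7)
6. 1371.429ms @ 20/7 + 274.286ms (4/7)
7. 1645.714ms @ 24/7 + 274.286ms (4/7)
8. 1920.0ms @ 4 + 384.0ms (4/5)
9. 2304.0ms @ 24/5 + 384.0ms (4/5)
10. 2688.0ms @ 28/5 + 384.0ms (4/5)
11. 3072.0ms @ 32/5 + 384.0ms (4/5)
12. 3456.0ms @ 36/5 + 384.0ms (4/5)
13. 3840.0ms @ 8 + 960.0ms (2)
14. 4800.0ms @ 10 + 192.0ms (2/5)
15. 4992.0ms @ 52/5 + 192.0ms (2/5)
16. 5184.0ms @ 54/5 + 192.0ms (2/5)
17. 5376.0ms @ 56/5 + 192.0ms (2/5)
18. 5568.0ms @ 58/5 + 832.0ms (26/15)
19. 6400.0ms @ 40/3 + 640.0ms (4/3)
20. 7040.0ms @ 44/3 + 640.0ms (4/3)

note 13 onset = 8b = 3840.0ms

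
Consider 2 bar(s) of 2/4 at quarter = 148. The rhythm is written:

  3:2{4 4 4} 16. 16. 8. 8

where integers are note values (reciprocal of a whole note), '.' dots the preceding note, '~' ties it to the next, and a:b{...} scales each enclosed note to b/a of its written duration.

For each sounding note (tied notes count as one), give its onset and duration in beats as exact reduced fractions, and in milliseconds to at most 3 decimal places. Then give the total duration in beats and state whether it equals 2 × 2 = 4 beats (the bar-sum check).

1) 0.0ms=0b +270.27ms=2/3b
2) 270.27ms=2/3b +270.27ms=2/3b
3) 540.541ms=4/3b +270.27ms=2/3b
4) 810.811ms=2b +152.027ms=3/8b
5) 962.838ms=19/8b +152.027ms=3/8b
6) 1114.865ms=11/4b +304.054ms=3/4b
7) 1418.919ms=7/2b +202.703ms=1/2b
Σ=4b of 4 (148bpm 2/4) — PASS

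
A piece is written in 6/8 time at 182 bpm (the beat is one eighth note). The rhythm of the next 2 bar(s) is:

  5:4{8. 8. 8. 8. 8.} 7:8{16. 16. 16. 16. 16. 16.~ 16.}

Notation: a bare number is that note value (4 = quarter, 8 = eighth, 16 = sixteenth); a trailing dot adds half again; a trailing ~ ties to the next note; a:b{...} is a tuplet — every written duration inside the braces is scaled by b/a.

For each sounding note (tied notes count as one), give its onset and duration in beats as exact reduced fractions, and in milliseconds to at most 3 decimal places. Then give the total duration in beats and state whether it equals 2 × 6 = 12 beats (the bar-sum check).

1) 0.0ms=0b +395.604ms=6/5b
2) 395.604ms=6/5b +395.604ms=6/5b
3) 791.209ms=12/5b +395.604ms=6/5b
4) 1186.813ms=18/5b +395.604ms=6/5b
5) 1582.418ms=24/5b +395.604ms=6/5b
6) 1978.022ms=6b +282.575ms=6/7b
7) 2260.597ms=48/7b +282.575ms=6/7b
8) 2543.171ms=54/7b +282.575ms=6/7b
9) 2825.746ms=60/7b +282.575ms=6/7b
10) 3108.32ms=66/7b +282.575ms=6/7b
11) 3390.895ms=72/7b +565.149ms=12/7b
Σ=12b of 12 (182bpm 6/8) — PASS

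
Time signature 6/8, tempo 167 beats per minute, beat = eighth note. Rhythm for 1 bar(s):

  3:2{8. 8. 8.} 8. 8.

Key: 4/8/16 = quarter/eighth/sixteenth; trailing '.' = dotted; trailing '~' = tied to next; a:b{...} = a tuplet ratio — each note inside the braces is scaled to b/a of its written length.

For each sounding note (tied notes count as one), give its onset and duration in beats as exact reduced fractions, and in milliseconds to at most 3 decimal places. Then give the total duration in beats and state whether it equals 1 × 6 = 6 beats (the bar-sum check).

1) 0.0ms=0b +359.281ms=1b
2) 359.281ms=1b +359.281ms=1b
3) 718.563ms=2b +359.281ms=1b
4) 1077.844ms=3b +538.922ms=3/2b
5) 1616.766ms=9/2b +538.922ms=3/2b
Σ=6b of 6 (167bpm 6/8) — PASS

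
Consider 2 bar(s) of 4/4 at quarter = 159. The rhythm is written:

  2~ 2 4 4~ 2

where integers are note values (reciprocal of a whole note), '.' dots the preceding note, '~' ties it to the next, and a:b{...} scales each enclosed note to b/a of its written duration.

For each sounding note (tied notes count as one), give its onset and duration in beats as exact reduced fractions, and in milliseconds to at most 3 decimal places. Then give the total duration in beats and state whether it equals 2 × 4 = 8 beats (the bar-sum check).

1) 0.0ms=0b +1509.434ms=4b
2) 1509.434ms=4b +377.358ms=1b
3) 1886.792ms=5b +1132.075ms=3b
Σ=8b of 8 (159bpm 4/4) — PASS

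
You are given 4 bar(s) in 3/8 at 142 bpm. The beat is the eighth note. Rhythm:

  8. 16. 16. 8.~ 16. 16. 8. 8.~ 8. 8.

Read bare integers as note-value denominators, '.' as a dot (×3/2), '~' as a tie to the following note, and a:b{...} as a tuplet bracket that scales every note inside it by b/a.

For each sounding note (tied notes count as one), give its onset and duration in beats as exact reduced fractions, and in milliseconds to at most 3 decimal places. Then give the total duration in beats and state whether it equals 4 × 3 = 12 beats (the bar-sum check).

1) 0.0ms=0b +633.803ms=3/2b
2) 633.803ms=3/2b +316.901ms=3/4b
3) 950.704ms=9/4b +316.901ms=3/4b
4) 1267.606ms=3b +950.704ms=9/4b
5) 2218.31ms=21/4b +316.901ms=3/4b
6) 2535.211ms=6b +633.803ms=3/2b
7) 3169.014ms=15/2b +1267.606ms=3b
8) 4436.62ms=21/2b +633.803ms=3/2b
Σ=12b of 12 (142bpm 3/8) — PASS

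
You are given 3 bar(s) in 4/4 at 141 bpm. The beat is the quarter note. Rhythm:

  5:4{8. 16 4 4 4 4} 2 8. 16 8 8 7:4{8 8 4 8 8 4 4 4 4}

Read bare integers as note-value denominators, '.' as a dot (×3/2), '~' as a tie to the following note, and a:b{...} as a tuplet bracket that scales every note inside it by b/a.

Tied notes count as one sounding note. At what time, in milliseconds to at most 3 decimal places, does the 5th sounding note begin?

1. 0.0ms @ 0 + 255.319ms (3/5)
2. 255.319ms @ 3/5 + 85.106ms (1/5)
3. 340.426ms @ 4/5 + 340.426ms (4/5)
4. 680.851ms @ 8/5 + 340.426ms (4/5)
5. 1021.277ms @ 12/5 + 340.426ms (4/5)
6. 1361.702ms @ 16/5 + 340.426ms (4/5)
7. 1702.128ms @ 4 + 851.064ms (2)
8. 2553.191ms @ 6 + 319.149ms (3/4)
9. 2872.34ms @ 27/4 + 106.383ms (1/4)
10. 2978.723ms @ 7 + 212.766ms (1/2)
11. 3191.489ms @ 15/2 + 212.766ms (1/2)
12. 3404.255ms @ 8 + 121.581ms (2/7)
13. 3525.836ms @ 58/7 + 121.581ms (2/7)
14. 3647.416ms @ 60/7 + 243.161ms (4/7)
15. 3890.578ms @ 64/7 + 121.581ms (2/7)
16. 4012.158ms @ 66/7 + 121.581ms (2/7)
17. 4133.739ms @ 68/7 + 243.161ms (4/7)
18. 4376.9ms @ 72/7 + 243.161ms (4/7)
19. 4620.061ms @ 76/7 + 243.161ms (4/7)
20. 4863.222ms @ 80/7 + 243.161ms (4/7)

note 5 onset = 12/5b = 1021.277ms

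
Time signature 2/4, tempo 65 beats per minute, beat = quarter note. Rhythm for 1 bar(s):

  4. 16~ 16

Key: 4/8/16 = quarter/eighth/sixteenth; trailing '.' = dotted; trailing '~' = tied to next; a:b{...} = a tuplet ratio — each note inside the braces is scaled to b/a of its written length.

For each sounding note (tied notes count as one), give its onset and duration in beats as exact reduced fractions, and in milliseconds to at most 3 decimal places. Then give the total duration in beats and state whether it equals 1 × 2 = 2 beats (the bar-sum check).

1) 0.0ms=0b +1384.615ms=3/2b
2) 1384.615ms=3/2b +461.538ms=1/2b
Σ=2b of 2 (65bpm 2/4) — PASS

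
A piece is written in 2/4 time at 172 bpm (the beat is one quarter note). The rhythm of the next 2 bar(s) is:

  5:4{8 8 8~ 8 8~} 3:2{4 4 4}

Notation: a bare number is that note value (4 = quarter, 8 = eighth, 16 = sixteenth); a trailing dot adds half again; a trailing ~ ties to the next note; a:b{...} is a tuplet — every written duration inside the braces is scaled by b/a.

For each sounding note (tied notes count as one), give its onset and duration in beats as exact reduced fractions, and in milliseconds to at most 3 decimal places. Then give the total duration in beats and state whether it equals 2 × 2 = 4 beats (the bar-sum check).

1) 0.0ms=0b +139.535ms=2/5b
2) 139.535ms=2/5b +139.535ms=2/5b
3) 279.07ms=4/5b +279.07ms=4/5b
4) 558.14ms=8/5b +372.093ms=16/15b
5) 930.233ms=8/3b +232.558ms=2/3b
6) 1162.791ms=10/3b +232.558ms=2/3b
Σ=4b of 4 (172bpm 2/4) — PASS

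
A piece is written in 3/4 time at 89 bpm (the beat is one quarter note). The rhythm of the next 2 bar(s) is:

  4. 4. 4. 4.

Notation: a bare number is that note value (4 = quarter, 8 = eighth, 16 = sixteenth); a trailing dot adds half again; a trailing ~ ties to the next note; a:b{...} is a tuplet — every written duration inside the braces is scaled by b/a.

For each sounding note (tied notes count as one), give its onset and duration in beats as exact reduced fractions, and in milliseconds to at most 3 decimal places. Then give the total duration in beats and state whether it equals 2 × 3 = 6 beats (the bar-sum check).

1) 0.0ms=0b +1011.236ms=3/2b
2) 1011.236ms=3/2b +1011.236ms=3/2b
3) 2022.472ms=3b +1011.236ms=3/2b
4) 3033.708ms=9/2b +1011.236ms=3/2b
Σ=6b of 6 (89bpm 3/4) — PASS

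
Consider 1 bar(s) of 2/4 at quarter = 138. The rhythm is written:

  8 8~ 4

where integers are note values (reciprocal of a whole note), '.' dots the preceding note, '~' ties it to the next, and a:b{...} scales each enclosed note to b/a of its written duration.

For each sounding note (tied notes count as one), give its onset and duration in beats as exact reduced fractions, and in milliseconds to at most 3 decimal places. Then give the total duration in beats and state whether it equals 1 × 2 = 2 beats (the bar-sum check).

1) 0.0ms=0b +217.391ms=1/2b
2) 217.391ms=1/2b +652.174ms=3/2b
Σ=2b of 2 (138bpm 2/4) — PASS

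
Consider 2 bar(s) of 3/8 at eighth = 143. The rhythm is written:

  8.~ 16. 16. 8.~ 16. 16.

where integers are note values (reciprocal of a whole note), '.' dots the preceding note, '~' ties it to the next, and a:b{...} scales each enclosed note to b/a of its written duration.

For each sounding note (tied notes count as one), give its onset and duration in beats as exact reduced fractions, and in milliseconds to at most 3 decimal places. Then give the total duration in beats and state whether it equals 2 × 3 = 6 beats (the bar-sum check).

1) 0.0ms=0b +944.056ms=9/4b
2) 944.056ms=9/4b +314.685ms=3/4b
3) 1258.741ms=3b +944.056ms=9/4b
4) 2202.797ms=21/4b +314.685ms=3/4b
Σ=6b of 6 (143bpm 3/8) — PASS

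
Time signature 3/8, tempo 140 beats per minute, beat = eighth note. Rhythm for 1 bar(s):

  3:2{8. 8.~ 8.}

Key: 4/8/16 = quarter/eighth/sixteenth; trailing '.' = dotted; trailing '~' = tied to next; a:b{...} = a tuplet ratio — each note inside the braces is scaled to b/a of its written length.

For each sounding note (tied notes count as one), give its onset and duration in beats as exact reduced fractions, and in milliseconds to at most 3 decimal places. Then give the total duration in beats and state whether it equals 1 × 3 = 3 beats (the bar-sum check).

1) 0.0ms=0b +428.571ms=1b
2) 428.571ms=1b +857.143ms=2b
Σ=3b of 3 (140bpm 3/8) — PASS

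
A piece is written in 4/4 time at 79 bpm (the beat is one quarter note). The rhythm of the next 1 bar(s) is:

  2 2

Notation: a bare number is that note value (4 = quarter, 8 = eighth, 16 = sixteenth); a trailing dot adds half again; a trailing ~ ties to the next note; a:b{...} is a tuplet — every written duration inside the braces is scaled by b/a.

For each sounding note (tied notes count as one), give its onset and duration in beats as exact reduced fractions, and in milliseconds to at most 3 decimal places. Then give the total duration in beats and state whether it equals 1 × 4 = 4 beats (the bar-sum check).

1) 0.0ms=0b +1518.987ms=2b
2) 1518.987ms=2b +1518.987ms=2b
Σ=4b of 4 (79bpm 4/4) — PASS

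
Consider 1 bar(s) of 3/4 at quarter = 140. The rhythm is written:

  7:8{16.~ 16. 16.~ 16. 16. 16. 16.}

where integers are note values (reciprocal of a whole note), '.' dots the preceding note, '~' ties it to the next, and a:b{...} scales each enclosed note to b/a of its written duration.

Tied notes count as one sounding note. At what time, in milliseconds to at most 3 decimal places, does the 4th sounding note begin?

1. 0.0ms @ 0 + 367.347ms (6/7)
2. 367.347ms @ 6/7 + 367.347ms (6/7)
3. 734.694ms @ 12/7 + 183.673ms (3/7)
4. 918.367ms @ 15/7 + 183.673ms (3/7)
5. 1102.041ms @ 18/7 + 183.673ms (3/7)

note 4 onset = 15/7b = 918.367ms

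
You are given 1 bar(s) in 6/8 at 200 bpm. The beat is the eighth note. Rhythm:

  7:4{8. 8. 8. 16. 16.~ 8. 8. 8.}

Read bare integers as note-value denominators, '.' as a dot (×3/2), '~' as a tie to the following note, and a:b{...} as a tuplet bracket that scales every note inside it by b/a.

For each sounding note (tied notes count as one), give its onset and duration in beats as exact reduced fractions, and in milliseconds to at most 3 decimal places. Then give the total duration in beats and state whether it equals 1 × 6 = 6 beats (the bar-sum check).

1) 0.0ms=0b +257.143ms=6/7b
2) 257.143ms=6/7b +257.143ms=6/7b
3) 514.286ms=12/7b +257.143ms=6/7b
4) 771.429ms=18/7b +128.571ms=3/7b
5) 900.0ms=3b +385.714ms=9/7b
6) 1285.714ms=30/7b +257.143ms=6/7b
7) 1542.857ms=36/7b +257.143ms=6/7b
Σ=6b of 6 (200bpm 6/8) — PASS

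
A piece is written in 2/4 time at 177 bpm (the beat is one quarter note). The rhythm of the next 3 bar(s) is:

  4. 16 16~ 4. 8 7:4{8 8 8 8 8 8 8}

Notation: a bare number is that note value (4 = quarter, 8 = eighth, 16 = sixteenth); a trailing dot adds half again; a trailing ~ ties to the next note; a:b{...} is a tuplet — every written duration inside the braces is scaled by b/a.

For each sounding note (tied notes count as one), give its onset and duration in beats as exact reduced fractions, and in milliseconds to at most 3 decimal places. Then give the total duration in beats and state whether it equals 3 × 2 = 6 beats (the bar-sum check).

1) 0.0ms=0b +508.475ms=3/2b
2) 508.475ms=3/2b +84.746ms=1/4b
3) 593.22ms=7/4b +593.22ms=7/4b
4) 1186.441ms=7/2b +169.492ms=1/2b
5) 1355.932ms=4b +96.852ms=2/7b
6) 1452.785ms=30/7b +96.852ms=2/7b
7) 1549.637ms=32/7b +96.852ms=2/7b
8) 1646.489ms=34/7b +96.852ms=2/7b
9) 1743.341ms=36/7b +96.852ms=2/7b
10) 1840.194ms=38/7b +96.852ms=2/7b
11) 1937.046ms=40/7b +96.852ms=2/7b
Σ=6b of 6 (177bpm 2/4) — PASS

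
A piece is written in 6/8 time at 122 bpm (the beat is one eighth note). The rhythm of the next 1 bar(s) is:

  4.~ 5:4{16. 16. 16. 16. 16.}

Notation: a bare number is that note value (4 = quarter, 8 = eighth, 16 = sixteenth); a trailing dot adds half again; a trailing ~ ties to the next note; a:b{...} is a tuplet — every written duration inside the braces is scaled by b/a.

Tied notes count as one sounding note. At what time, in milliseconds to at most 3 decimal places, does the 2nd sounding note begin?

1. 0.0ms @ 0 + 1770.492ms (18/5)
2. 1770.492ms @ 18/5 + 295.082ms (3/5)
3. 2065.574ms @ 21/5 + 295.082ms (3/5)
4. 2360.656ms @ 24/5 + 295.082ms (3/5)
5. 2655.738ms @ 27/5 + 295.082ms (3/5)

note 2 onset = 18/5b = 1770.492ms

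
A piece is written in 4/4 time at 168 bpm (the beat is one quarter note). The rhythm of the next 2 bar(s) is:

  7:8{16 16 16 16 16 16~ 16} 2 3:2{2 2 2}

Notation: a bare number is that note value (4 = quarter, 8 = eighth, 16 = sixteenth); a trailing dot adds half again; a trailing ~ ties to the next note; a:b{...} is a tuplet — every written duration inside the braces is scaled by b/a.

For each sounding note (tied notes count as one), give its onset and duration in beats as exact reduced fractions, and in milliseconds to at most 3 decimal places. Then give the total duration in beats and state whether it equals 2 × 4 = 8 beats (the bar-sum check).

1) 0.0ms=0b +102.041ms=2/7b
2) 102.041ms=2/7b +102.041ms=2/7b
3) 204.082ms=4/7b +102.041ms=2/7b
4) 306.122ms=6/7b +102.041ms=2/7b
5) 408.163ms=8/7b +102.041ms=2/7b
6) 510.204ms=10/7b +204.082ms=4/7b
7) 714.286ms=2b +714.286ms=2b
8) 1428.571ms=4b +476.19ms=4/3b
9) 1904.762ms=16/3b +476.19ms=4/3b
10) 2380.952ms=20/3b +476.19ms=4/3b
Σ=8b of 8 (168bpm 4/4) — PASS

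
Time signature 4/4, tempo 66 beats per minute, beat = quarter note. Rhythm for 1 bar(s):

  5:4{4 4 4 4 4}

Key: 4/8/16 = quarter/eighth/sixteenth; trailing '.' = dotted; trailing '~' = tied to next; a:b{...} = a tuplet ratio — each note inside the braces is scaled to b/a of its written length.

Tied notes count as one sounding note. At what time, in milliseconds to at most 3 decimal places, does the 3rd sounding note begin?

1. 0.0ms @ 0 + 727.273ms (4/5)
2. 727.273ms @ 4/5 + 727.273ms (4/5)
3. 1454.545ms @ 8/5 + 727.273ms (4/5)
4. 2181.818ms @ 12/5 + 727.273ms (4/5)
5. 2909.091ms @ 16/5 + 727.273ms (4/5)

note 3 onset = 8/5b = 1454.545ms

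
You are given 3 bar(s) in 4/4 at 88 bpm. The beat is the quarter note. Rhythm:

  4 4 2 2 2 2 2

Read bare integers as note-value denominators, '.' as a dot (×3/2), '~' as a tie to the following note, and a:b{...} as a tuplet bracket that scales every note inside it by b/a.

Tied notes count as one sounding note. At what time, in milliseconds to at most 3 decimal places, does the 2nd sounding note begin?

1. 0.0ms @ 0 + 681.818ms (1)
2. 681.818ms @ 1 + 681.818ms (1)
3. 1363.636ms @ 2 + 1363.636ms (2)
4. 2727.273ms @ 4 + 1363.636ms (2)
5. 4090.909ms @ 6 + 1363.636ms (2)
6. 5454.545ms @ 8 + 1363.636ms (2)
7. 6818.182ms @ 10 + 1363.636ms (2)

note 2 onset = 1b = 681.818ms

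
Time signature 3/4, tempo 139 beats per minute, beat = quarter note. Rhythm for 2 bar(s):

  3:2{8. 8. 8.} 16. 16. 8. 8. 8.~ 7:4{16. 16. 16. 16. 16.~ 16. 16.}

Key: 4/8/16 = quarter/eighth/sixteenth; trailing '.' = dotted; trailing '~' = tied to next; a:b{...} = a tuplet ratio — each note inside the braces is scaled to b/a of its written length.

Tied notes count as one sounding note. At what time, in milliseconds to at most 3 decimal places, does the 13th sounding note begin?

1. 0.0ms @ 0 + 215.827ms (1/2)
2. 215.827ms @ 1/2 + 215.827ms (1/2)
3. 431.655ms @ 1 + 215.827ms (1/2)
4. 647.482ms @ 3/2 + 161.871ms (3/8)
5. 809.353ms @ 15/8 + 161.871ms (3/8)
6. 971.223ms @ 9/4 + 323.741ms (3/4)
7. 1294.964ms @ 3 + 323.741ms (3/4)
8. 1618.705ms @ 15/4 + 416.238ms (27/28)
9. 2034.943ms @ 33/7 + 92.497ms (3/14)
10. 2127.441ms @ 69/14 + 92.497ms (3/14)
11. 2219.938ms @ 36/7 + 92.497ms (3/14)
12. 2312.436ms @ 75/14 + 184.995ms (3/7)
13. 2497.431ms @ 81/14 + 92.497ms (3/14)

note 13 onset = 81/14b = 2497.431ms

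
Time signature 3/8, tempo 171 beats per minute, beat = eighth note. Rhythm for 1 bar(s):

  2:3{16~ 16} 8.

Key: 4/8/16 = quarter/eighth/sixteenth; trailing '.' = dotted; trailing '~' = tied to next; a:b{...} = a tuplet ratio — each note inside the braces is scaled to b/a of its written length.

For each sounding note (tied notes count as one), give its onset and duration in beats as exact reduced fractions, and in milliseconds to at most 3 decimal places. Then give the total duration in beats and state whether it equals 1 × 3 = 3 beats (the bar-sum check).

1) 0.0ms=0b +526.316ms=3/2b
2) 526.316ms=3/2b +526.316ms=3/2b
Σ=3b of 3 (171bpm 3/8) — PASS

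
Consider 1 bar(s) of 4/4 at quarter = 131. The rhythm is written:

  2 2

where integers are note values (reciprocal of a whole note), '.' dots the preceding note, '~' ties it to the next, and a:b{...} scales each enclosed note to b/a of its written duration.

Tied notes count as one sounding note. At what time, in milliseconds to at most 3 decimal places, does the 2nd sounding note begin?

1. 0.0ms @ 0 + 916.031ms (2)
2. 916.031ms @ 2 + 916.031ms (2)

note 2 onset = 2b = 916.031ms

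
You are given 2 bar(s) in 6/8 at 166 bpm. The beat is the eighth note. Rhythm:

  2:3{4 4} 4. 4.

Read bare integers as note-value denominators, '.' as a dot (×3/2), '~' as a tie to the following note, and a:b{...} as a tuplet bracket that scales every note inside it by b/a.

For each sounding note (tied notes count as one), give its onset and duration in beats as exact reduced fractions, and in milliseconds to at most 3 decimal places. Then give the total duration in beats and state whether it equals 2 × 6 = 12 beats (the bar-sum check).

1) 0.0ms=0b +1084.337ms=3b
2) 1084.337ms=3b +1084.337ms=3b
3) 2168.675ms=6b +1084.337ms=3b
4) 3253.012ms=9b +1084.337ms=3b
Σ=12b of 12 (166bpm 6/8) — PASS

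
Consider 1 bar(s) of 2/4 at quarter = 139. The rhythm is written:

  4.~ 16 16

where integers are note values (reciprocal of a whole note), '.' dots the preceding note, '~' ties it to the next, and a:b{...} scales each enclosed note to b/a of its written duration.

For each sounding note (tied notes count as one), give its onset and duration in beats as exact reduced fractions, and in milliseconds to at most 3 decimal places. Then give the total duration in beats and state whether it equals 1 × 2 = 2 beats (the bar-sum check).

1) 0.0ms=0b +755.396ms=7/4b
2) 755.396ms=7/4b +107.914ms=1/4b
Σ=2b of 2 (139bpm 2/4) — PASS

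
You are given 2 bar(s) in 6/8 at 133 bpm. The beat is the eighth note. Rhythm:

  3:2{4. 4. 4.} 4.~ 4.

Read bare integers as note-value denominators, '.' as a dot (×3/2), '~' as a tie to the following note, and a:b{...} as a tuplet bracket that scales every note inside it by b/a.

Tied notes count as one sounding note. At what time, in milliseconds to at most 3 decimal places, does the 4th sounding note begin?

1. 0.0ms @ 0 + 902.256ms (2)
2. 902.256ms @ 2 + 902.256ms (2)
3. 1804.511ms @ 4 + 902.256ms (2)
4. 2706.767ms @ 6 + 2706.767ms (6)

note 4 onset = 6b = 2706.767ms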